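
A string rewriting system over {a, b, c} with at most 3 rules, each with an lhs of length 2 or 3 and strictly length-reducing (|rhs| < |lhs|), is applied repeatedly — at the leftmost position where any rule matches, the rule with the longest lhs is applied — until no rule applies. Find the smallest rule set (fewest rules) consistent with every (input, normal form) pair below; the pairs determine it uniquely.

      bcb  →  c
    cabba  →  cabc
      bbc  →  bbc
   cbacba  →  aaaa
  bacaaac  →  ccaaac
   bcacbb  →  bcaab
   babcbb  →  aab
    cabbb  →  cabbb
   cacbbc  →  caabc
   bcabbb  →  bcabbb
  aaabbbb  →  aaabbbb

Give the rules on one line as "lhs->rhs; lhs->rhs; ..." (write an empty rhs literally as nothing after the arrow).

ba->c; cb->a

  | bcb => ba => c
  | cabba => cabc
  | bbc
  | cbacba => aacba => aaaa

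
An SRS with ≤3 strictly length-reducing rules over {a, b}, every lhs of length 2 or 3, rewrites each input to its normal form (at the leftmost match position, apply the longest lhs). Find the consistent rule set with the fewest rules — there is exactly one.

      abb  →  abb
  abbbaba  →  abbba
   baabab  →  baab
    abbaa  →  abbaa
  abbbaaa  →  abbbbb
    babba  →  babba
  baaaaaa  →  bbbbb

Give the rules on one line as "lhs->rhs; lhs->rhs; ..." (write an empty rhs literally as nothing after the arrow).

aaa->bb; aba->a

  | abb
  | abbbaba => abbba
  | baabab => baab
  | abbaa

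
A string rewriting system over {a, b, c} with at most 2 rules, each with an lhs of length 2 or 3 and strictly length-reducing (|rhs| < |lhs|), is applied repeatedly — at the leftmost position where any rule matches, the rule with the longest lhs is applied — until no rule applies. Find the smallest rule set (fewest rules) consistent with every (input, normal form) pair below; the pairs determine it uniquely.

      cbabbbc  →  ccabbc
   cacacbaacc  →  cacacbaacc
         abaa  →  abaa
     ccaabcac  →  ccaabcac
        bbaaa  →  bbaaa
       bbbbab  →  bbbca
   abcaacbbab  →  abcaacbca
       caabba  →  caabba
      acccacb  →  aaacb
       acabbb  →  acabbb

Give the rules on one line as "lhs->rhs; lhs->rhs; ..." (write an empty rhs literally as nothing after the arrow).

  | cbabbbc => ccabbc
  | cacacbaacc
  | abaa
  | ccaabcac

bab->ca; ccc->a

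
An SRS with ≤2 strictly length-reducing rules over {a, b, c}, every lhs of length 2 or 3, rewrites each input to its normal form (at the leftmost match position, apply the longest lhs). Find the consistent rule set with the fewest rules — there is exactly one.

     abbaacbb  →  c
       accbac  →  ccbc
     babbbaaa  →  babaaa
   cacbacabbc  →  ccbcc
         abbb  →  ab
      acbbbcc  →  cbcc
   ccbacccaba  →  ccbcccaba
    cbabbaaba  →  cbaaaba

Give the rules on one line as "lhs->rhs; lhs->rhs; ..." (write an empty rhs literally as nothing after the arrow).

ac->c; bb->

  | abbaacbb => aaacbb => aacbb => acbb => cbb => c
  | accbac => ccbac => ccbc
  | babbbaaa => babaaa
  | cacbacabbc => ccbacabbc => ccbcabbc => ccbcac => ccbcc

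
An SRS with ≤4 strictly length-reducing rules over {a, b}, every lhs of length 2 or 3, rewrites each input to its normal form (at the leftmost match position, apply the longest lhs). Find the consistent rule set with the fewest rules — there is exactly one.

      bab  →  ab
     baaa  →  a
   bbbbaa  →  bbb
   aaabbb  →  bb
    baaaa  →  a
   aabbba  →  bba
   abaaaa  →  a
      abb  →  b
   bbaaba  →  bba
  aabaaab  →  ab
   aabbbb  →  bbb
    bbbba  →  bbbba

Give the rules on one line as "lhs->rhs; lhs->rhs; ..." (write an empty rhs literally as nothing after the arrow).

aa->a; abb->b; baa->; bab->ab

  | bab => ab
  | baaa => a
  | bbbbaa => bbb
  | aaabbb => aabbb => abbb => bb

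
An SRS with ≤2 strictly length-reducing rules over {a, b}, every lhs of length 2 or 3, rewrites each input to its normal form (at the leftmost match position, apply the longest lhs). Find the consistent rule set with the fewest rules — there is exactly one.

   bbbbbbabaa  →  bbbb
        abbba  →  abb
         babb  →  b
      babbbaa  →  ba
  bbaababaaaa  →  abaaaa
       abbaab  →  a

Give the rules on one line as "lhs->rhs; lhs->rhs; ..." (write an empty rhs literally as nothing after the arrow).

  | bbbbbbabaa => bbbbbbaa => bbbbba => bbbb
  | abbba => abb
  | babb => b
  | babbbaa => bbaa => ba

bab->; bba->b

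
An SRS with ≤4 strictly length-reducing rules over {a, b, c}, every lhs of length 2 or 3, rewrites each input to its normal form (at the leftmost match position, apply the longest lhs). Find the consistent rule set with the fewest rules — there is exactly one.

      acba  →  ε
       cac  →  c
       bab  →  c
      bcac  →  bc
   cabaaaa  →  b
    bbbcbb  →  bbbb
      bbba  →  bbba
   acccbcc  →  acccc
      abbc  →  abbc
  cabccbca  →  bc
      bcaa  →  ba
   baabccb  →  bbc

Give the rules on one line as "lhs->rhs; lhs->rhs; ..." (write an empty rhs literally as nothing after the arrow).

  | acba => aa => ε
  | cac => c
  | bab => c
  | bcac => bc

aa->; bab->c; ca->; cb->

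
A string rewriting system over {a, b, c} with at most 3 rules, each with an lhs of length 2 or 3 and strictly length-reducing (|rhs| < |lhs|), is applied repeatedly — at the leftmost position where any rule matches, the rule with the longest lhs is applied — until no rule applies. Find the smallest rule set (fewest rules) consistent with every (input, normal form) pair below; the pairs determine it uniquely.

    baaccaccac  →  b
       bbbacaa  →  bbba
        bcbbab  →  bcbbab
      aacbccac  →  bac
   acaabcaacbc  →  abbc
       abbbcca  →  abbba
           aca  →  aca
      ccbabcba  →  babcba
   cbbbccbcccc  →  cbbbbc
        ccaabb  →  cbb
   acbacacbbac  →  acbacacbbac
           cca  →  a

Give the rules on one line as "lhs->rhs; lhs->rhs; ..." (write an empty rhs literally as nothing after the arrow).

  | baaccaccac => bcccaccac => baccac => baac => bcc => b
  | bbbacaa => bbbacc => bbba
  | bcbbab
  | aacbccac => ccbccac => bccac => bac

aa->c; cc->; ccc->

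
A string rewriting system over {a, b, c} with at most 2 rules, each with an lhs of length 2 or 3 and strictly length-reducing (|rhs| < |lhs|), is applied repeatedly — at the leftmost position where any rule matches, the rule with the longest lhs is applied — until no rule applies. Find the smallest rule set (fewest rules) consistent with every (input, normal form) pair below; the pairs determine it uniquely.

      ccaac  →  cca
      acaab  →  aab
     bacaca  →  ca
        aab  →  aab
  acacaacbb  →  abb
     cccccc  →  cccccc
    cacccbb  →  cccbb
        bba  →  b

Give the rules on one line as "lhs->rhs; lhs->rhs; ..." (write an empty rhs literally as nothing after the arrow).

  | ccaac => cca
  | acaab => aab
  | bacaca => caca => ca
  | aab

ac->; ba->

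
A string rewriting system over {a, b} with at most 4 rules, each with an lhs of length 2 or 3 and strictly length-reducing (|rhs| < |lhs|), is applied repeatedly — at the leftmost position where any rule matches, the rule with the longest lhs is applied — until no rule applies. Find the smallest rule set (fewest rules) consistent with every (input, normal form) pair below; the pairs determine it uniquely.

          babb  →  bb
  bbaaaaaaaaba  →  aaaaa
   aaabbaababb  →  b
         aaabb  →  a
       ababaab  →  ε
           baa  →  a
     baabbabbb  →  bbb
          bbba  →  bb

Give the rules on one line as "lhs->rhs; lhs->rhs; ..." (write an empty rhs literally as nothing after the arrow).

  | babb => bb
  | bbaaaaaaaaba => baaaaaaaba => aaaaaaba => aaaaa
  | aaabbaababb => aabaababb => aababb => abb => b
  | aaabb => aab => a

ab->; aba->; ba->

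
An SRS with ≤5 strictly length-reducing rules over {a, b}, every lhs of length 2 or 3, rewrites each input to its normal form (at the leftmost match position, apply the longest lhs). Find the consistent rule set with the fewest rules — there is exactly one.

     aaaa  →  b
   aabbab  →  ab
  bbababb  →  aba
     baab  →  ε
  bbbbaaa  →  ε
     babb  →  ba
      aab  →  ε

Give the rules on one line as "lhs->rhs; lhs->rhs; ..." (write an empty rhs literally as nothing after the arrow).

aa->b; aaa->aa; bb->; bbb->

  | aaaa => aaa => aa => b
  | aabbab => bbbab => ab
  | bbababb => ababb => aba
  | baab => bbb => ε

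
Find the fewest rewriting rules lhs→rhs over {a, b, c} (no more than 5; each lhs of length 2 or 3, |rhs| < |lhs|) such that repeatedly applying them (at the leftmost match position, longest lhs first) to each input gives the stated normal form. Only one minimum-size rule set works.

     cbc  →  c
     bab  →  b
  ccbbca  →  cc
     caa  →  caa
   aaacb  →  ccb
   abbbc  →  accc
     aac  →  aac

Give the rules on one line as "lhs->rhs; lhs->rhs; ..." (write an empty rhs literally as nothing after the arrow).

aaa->c; ba->; bbb->cc; bc->

  | cbc => c
  | bab => b
  | ccbbca => ccba => cc
  | caa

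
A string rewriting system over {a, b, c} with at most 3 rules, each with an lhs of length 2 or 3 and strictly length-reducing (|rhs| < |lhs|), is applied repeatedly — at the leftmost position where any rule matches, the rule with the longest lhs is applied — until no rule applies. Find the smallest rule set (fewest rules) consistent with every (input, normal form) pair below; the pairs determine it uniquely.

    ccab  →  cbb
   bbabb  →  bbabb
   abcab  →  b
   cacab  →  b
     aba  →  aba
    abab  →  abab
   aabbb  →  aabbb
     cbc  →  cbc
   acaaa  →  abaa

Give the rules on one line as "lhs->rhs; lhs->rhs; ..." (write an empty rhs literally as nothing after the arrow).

abc->bc; bca->; ca->b

  | ccab => cbb
  | bbabb
  | abcab => bcab => b
  | cacab => bcab => b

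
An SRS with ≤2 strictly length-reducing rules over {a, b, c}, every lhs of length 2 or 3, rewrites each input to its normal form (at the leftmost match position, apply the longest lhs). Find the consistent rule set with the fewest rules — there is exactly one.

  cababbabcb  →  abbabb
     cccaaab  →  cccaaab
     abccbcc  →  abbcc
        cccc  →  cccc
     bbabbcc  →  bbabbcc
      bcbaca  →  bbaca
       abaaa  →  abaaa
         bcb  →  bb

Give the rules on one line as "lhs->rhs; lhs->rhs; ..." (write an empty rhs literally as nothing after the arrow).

cab->; cb->b

  | cababbabcb => abbabcb => abbabb
  | cccaaab
  | abccbcc => abcbcc => abbcc
  | cccc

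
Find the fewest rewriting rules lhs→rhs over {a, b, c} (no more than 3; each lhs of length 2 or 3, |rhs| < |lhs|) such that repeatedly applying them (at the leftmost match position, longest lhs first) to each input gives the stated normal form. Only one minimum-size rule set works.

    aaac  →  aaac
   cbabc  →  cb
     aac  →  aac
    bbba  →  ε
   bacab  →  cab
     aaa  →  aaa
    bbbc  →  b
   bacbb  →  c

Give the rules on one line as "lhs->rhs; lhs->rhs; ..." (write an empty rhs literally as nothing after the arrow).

  | aaac
  | cbabc => cbc => cb
  | aac
  | bbba => ba => ε

ba->; bb->; bc->b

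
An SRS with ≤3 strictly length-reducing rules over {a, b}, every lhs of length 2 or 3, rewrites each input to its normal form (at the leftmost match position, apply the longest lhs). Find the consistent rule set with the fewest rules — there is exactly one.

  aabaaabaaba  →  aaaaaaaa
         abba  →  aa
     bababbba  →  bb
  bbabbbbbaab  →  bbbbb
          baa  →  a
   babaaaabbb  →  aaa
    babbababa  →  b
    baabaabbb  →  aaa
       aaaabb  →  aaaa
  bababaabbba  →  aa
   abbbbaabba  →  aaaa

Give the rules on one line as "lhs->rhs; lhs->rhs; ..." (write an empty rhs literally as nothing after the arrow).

  | aabaaabaaba => aaaaabaaba => aaaaaaaba => aaaaaaaa
  | abba => aba => aa
  | bababbba => babbba => bbba => bb
  | bbabbbbbaab => bbbbbbaab => bbbbbab => bbbbb

ab->a; ba->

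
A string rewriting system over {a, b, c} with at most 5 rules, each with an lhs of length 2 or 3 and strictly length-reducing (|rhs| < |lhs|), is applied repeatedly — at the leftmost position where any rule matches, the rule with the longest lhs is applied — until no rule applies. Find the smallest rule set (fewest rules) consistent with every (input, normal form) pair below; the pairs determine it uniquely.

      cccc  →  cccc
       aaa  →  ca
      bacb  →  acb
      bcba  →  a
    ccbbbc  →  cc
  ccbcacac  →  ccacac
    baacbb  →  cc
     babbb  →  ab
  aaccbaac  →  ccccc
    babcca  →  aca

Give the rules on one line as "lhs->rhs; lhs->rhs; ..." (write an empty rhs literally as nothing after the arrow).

  | cccc
  | aaa => ca
  | bacb => acb
  | bcba => ba => a

aa->c; ba->a; bb->; bc->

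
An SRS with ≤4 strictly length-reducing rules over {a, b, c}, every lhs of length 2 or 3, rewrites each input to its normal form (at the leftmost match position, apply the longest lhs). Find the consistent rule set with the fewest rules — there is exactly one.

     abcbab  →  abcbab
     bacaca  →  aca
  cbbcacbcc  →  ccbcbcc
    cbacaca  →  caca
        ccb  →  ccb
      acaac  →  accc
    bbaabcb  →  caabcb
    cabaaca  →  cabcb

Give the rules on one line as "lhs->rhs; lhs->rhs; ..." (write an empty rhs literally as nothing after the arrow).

aac->cc; bac->; bb->c; cca->cb

  | abcbab
  | bacaca => aca
  | cbbcacbcc => cccacbcc => ccbcbcc
  | cbacaca => caca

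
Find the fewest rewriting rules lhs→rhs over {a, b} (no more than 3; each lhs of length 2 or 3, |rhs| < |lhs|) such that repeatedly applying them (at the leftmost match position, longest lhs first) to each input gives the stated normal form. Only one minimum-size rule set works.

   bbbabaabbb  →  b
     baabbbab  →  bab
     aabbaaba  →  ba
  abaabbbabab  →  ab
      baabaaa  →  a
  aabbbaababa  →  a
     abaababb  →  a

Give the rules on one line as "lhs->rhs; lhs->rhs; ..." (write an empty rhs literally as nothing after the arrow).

  | bbbabaabbb => babaabbb => baabbb => bbbbb => bbb => b
  | baabbbab => bbbbbab => bbbab => bab
  | aabbaaba => bbbaaba => baaba => bbba => ba
  | abaabbbabab => aabbbabab => bbbbabab => bbabab => abab => ab

aa->b; aba->a; bb->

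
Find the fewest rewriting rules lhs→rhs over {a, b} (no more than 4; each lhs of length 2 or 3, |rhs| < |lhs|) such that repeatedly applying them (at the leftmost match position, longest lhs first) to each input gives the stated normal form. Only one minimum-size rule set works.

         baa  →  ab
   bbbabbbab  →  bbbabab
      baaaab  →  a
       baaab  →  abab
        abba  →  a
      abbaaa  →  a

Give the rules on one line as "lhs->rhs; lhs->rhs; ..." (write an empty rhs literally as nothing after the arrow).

aa->a; abb->a; baa->ab

  | baa => ab
  | bbbabbbab => bbbabab
  | baaaab => abaab => aabb => abb => a
  | baaab => abab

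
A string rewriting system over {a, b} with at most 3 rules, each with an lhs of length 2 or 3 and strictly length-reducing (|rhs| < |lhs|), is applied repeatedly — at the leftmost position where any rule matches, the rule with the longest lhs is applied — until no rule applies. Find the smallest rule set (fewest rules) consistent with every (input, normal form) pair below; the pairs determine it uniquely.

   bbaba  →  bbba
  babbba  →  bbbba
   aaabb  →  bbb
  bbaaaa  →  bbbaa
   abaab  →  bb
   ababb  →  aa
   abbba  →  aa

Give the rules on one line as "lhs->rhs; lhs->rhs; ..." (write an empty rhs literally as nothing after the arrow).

aaa->ba; ab->a; bab->bb

  | bbaba => bbba
  | babbba => bbbba
  | aaabb => babb => bbb
  | bbaaaa => bbbaa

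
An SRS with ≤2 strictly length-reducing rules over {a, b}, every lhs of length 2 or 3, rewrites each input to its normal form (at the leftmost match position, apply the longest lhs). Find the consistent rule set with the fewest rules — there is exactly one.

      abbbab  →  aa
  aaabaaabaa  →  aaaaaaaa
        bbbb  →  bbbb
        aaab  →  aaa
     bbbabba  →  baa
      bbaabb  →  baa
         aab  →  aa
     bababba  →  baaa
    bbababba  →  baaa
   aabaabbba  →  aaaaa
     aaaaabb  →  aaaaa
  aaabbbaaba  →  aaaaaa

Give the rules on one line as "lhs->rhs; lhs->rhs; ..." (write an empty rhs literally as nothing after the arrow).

ab->a; bba->ba

  | abbbab => abbab => abab => aab => aa
  | aaabaaabaa => aaaaaabaa => aaaaaaaa
  | bbbb
  | aaab => aaa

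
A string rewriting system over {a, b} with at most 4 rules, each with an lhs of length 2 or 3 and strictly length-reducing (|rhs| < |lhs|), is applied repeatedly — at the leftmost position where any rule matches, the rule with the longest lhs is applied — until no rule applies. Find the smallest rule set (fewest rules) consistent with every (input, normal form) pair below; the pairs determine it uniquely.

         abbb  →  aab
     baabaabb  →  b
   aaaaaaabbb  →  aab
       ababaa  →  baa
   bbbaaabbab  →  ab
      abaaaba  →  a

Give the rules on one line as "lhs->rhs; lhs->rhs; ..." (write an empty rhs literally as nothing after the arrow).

aaa->; aba->; bb->a

  | abbb => aab
  | baabaabb => baabb => baaa => b
  | aaaaaaabbb => aaaabbb => abbb => aab
  | ababaa => baa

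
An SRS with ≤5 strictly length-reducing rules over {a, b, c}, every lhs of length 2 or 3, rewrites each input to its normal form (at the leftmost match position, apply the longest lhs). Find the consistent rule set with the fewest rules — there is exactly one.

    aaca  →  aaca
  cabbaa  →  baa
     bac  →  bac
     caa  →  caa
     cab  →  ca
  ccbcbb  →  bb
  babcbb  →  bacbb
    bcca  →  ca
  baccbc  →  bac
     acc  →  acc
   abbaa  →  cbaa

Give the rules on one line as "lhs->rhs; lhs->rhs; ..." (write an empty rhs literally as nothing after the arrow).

  | aaca
  | cabbaa => ccbaa => baa
  | bac
  | caa

ab->a; abb->cb; bc->; ccb->b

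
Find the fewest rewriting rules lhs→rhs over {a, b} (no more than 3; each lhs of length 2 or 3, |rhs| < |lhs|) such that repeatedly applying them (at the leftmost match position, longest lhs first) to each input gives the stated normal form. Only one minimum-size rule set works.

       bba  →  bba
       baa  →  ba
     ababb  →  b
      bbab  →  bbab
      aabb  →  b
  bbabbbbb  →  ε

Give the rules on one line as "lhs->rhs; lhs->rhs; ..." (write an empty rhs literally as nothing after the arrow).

aa->a; abb->b; bbb->

  | bba
  | baa => ba
  | ababb => abb => b
  | bbab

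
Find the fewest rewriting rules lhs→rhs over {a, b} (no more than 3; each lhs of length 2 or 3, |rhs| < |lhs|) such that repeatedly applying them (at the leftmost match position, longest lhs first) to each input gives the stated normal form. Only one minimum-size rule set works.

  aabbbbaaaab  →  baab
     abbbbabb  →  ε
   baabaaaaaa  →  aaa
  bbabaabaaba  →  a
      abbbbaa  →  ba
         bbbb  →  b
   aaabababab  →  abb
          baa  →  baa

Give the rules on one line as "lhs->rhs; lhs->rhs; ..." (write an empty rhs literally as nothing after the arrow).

aba->b; bba->; bbb->

  | aabbbbaaaab => aabaaaab => abaaab => baab
  | abbbbabb => ababb => bbb => ε
  | baabaaaaaa => babaaaaa => bbaaaa => aaa
  | bbabaabaaba => baabaaba => bababa => bbba => a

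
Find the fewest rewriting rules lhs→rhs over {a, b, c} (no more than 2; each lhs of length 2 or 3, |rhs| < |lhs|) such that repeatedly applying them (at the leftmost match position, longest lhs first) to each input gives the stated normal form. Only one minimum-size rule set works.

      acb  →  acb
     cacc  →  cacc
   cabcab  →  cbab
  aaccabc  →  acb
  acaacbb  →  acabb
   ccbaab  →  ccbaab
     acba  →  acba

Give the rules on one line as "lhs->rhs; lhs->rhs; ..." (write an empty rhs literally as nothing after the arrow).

  | acb
  | cacc
  | cabcab => cbab
  | aaccabc => acabc => acb

aac->a; abc->b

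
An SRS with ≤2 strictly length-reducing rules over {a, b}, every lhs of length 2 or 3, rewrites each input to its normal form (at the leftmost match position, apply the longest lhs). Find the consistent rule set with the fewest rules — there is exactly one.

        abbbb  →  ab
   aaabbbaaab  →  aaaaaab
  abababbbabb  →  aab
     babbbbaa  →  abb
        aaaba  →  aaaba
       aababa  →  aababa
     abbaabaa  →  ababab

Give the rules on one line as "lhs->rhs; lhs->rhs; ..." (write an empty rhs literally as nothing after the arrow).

baa->ab; bbb->

  | abbbb => ab
  | aaabbbaaab => aaaaaab
  | abababbbabb => ababaabb => abaabbb => aabbbb => aab
  | babbbbaa => babaa => baab => abb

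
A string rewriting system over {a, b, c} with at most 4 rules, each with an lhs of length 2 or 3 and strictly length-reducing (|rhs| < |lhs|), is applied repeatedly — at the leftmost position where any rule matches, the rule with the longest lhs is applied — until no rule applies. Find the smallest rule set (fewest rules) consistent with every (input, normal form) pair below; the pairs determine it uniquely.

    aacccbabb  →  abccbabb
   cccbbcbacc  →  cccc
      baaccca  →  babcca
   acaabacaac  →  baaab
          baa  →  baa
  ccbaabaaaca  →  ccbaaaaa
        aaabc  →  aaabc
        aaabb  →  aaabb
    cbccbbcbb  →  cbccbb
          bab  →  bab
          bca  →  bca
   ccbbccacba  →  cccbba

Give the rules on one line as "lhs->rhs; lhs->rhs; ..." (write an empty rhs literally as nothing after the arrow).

aba->aa; ac->b; bac->; bbc->

  | aacccbabb => abccbabb
  | cccbbcbacc => cccbacc => cccc
  | baaccca => babcca
  | acaabacaac => baabacaac => baaacaac => baabaac => baaaac => baaab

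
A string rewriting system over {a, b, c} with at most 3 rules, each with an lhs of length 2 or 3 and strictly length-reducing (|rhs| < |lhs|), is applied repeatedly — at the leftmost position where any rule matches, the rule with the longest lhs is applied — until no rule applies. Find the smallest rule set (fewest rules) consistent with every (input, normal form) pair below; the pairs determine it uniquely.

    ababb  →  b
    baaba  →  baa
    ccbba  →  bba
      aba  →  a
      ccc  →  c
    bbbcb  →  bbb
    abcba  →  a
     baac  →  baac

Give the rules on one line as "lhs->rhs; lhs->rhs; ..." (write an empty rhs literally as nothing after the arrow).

  | ababb => abb => b
  | baaba => baa
  | ccbba => bba
  | aba => a

ab->; cb->; cc->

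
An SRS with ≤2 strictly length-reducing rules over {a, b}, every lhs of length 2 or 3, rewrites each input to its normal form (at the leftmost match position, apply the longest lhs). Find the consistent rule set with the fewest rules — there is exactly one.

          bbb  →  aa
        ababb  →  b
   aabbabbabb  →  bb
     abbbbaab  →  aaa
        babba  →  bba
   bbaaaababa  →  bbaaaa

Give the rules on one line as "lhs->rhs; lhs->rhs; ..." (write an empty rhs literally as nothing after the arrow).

ab->; bbb->aa

  | bbb => aa
  | ababb => abb => b
  | aabbabbabb => ababbabb => abbabb => babb => bb
  | abbbbaab => bbbaab => aaaab => aaa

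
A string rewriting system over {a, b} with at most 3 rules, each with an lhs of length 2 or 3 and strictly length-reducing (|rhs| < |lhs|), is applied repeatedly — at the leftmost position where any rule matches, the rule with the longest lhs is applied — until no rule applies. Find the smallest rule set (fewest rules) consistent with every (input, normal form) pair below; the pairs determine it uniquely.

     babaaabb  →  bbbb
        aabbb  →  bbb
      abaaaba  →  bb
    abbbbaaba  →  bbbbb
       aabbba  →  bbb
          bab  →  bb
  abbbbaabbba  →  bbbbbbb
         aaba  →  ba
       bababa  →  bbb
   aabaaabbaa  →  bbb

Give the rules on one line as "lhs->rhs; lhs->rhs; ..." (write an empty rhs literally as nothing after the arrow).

  | babaaabb => bbaaabb => bbaabb => bbabb => bbbb
  | aabbb => abbb => bbb
  | abaaaba => baaaba => baaba => baba => bba => bb
  | abbbbaaba => bbbbaaba => bbbbaba => bbbbba => bbbbb

ab->b; bba->bb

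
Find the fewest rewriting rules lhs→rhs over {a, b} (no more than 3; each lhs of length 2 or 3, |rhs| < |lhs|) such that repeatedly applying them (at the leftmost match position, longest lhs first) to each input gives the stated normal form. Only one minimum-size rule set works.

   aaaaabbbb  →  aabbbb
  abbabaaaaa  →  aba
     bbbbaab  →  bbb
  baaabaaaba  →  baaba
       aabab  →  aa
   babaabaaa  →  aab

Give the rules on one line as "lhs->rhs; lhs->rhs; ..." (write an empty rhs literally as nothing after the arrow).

aaa->; bab->; bba->b

  | aaaaabbbb => aabbbb
  | abbabaaaaa => abbaaaaa => abaaaa => aba
  | bbbbaab => bbbab => bbb
  | baaabaaaba => bbaaaba => baaba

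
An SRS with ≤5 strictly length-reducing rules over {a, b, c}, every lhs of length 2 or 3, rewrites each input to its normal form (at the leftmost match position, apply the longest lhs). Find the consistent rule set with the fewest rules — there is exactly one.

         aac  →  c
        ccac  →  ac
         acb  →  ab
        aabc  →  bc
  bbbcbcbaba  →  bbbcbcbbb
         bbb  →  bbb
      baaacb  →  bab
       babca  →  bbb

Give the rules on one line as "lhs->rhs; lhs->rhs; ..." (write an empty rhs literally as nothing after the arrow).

aa->; aba->bb; acb->ab; ca->a

  | aac => c
  | ccac => cac => ac
  | acb => ab
  | aabc => bc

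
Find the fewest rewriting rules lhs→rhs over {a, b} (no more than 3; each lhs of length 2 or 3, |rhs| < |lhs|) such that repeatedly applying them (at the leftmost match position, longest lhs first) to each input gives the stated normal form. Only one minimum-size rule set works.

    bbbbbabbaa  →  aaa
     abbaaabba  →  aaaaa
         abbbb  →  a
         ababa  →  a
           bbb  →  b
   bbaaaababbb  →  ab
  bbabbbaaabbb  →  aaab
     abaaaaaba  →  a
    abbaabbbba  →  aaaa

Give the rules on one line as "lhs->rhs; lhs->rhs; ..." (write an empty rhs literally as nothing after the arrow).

  | bbbbbabbaa => bbbabbaa => babbaa => abbaa => aaa
  | abbaaabba => aaaabba => aaaaa
  | abbbb => abb => a
  | ababa => baba => aba => ba => a

aba->ba; ba->a; bb->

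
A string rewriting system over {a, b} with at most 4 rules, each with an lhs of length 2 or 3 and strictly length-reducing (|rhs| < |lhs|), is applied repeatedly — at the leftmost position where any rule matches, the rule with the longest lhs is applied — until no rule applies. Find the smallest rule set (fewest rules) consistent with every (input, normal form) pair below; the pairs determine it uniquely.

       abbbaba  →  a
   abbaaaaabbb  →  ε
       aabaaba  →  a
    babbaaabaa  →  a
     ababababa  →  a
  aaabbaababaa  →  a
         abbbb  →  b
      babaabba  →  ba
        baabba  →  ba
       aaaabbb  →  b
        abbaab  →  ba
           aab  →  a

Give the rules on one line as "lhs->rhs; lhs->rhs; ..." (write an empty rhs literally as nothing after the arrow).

aa->a; aab->a; ab->; bb->

  | abbbaba => bbaba => aba => a
  | abbaaaaabbb => baaaaabbb => baaaabbb => baaabbb => baabbb => babb => bb => ε
  | aabaaba => aaaba => aaba => aa => a
  | babbaaabaa => bbaaabaa => aaabaa => aabaa => aaa => aa => a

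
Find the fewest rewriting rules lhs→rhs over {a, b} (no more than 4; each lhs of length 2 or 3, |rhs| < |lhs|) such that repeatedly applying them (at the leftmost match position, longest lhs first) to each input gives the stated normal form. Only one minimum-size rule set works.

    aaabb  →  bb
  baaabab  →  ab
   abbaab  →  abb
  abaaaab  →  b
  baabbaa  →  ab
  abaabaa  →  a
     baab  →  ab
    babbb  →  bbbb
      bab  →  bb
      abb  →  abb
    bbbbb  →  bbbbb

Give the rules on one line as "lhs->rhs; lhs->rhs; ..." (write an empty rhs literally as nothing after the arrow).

  | aaabb => aabb => bab => bb
  | baaabab => aabab => baab => ab
  | abbaab => abab => abb
  | abaaaab => aaaab => aaab => aab => ba => b

aa->a; aab->ba; ba->b; baa->a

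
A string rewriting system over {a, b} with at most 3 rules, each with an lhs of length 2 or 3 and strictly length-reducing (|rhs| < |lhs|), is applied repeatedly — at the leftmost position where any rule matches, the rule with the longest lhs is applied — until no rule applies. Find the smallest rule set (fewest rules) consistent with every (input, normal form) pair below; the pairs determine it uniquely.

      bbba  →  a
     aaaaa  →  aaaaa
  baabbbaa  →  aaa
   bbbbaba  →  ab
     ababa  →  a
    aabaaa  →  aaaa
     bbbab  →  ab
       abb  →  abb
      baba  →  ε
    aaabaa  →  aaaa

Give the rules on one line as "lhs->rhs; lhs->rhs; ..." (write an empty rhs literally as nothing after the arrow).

  | bbba => aba => a
  | aaaaa
  | baabbbaa => abbbaa => aabaa => aaa
  | bbbbaba => abbaba => abba => ab

ba->; bbb->ab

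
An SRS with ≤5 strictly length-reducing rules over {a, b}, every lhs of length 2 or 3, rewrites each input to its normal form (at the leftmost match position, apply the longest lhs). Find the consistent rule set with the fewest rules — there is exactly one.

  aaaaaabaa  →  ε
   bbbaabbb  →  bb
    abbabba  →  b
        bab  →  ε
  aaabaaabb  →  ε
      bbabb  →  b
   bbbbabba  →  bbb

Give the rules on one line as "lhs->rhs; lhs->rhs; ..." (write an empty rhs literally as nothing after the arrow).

  | aaaaaabaa => aaaaabaa => aaaabaa => aaabaa => aabaa => abaa => baa => ba => ε
  | bbbaabbb => bbbabbb => bbbabb => bbbab => bbba => bb
  | abbabba => bbabba => bbaba => bbaa => bba => b
  | bab => ba => ε

ab->b; ba->; baa->ba; bab->ba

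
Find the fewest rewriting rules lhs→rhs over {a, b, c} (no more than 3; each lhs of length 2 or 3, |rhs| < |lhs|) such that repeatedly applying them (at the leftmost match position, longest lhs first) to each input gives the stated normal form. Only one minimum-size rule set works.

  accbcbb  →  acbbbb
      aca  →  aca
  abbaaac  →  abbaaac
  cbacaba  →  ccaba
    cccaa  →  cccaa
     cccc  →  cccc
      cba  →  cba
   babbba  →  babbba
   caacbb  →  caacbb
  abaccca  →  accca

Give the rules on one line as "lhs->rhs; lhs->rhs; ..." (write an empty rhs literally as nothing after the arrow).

  | accbcbb => acbbbb
  | aca
  | abbaaac
  | cbacaba => ccaba

bac->c; cbc->bb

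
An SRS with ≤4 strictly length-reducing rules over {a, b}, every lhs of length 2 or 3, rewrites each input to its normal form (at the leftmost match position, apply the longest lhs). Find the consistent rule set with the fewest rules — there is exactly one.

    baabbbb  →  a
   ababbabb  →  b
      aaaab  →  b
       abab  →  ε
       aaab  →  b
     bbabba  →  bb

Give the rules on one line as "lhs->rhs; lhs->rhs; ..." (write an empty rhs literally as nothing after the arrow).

ab->b; ba->b; bab->; bbb->a

  | baabbbb => babbbb => bbb => a
  | ababbabb => babbabb => babb => b
  | aaaab => aaab => aab => ab => b
  | abab => bab => ε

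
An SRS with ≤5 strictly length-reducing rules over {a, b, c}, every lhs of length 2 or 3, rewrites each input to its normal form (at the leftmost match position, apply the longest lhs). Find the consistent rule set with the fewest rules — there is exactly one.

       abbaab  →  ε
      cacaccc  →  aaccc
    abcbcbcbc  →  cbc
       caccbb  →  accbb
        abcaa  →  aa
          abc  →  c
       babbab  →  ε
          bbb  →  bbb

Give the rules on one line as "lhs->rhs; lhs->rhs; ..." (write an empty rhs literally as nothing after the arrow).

  | abbaab => baab => cab => ab => ε
  | cacaccc => acaccc => aaccc
  | abcbcbcbc => cbcbcbc => cabcbc => abcbc => cbc
  | caccbb => accbb

ab->; ba->c; bcb->ab; ca->a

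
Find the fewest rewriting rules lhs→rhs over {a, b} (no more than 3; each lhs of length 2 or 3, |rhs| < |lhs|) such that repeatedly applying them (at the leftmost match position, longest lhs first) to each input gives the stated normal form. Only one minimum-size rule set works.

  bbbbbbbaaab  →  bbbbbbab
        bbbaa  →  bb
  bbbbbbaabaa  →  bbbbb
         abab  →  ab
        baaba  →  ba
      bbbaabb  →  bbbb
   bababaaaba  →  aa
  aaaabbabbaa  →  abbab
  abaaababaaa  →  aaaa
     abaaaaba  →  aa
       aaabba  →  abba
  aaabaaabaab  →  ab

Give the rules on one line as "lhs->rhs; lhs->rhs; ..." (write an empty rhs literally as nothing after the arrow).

aab->ab; aba->aa; baa->

  | bbbbbbbaaab => bbbbbbab
  | bbbaa => bb
  | bbbbbbaabaa => bbbbbbaa => bbbbb
  | abab => aab => ab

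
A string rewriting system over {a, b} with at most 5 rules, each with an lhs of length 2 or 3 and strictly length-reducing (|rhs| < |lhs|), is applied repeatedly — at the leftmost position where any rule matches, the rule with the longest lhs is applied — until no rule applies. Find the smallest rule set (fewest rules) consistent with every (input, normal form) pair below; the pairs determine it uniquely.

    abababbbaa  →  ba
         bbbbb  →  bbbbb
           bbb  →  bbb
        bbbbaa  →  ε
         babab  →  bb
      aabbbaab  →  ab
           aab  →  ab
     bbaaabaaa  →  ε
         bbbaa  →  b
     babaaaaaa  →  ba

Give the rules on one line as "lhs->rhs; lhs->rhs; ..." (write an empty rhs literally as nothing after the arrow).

  | abababbbaa => babbbaa => babaa => ba
  | bbbbb
  | bbb
  | bbbbaa => bbaa => aa => ε

aa->; aab->ab; aba->; bba->a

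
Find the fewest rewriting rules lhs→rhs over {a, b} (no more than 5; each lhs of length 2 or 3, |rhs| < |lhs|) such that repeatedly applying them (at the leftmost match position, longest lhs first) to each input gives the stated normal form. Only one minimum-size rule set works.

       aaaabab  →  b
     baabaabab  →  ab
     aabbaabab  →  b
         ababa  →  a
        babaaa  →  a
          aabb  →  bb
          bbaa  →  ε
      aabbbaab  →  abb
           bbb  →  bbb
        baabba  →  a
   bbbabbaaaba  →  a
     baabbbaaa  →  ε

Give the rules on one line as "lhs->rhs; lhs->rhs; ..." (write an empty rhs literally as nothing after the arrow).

  | aaaabab => aabab => bab => b
  | baabaabab => abbaabab => aaabab => abab => ab
  | aabbaabab => bbaabab => aabab => bab => b
  | ababa => aba => a

aa->; ba->; baa->ab; bba->a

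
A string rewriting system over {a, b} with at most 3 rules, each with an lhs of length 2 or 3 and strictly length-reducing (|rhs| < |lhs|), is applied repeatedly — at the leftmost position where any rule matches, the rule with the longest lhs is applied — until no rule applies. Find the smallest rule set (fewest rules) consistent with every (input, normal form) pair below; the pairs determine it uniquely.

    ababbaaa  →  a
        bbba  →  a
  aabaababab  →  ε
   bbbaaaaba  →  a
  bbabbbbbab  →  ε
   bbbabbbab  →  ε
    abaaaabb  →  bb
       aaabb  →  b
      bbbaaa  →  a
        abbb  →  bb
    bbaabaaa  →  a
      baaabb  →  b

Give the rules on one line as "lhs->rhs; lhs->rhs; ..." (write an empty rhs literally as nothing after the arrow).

aa->; ab->; ba->a

  | ababbaaa => abbaaa => baaa => aaa => a
  | bbba => bba => ba => a
  | aabaababab => baababab => aababab => babab => abab => ab => ε
  | bbbaaaaba => bbaaaaba => baaaaba => aaaaba => aaba => ba => a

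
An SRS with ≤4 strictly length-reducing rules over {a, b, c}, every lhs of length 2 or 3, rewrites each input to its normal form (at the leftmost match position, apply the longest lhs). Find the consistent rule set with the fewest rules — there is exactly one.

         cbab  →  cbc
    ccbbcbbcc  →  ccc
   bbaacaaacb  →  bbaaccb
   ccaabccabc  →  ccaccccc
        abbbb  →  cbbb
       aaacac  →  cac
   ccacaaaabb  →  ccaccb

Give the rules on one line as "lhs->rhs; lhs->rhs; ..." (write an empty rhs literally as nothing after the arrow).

  | cbab => cbc
  | ccbbcbbcc => ccbbcc => ccc
  | bbaacaaacb => bbaaccb
  | ccaabccabc => ccacccabc => ccaccccc

aaa->; ab->c; bbc->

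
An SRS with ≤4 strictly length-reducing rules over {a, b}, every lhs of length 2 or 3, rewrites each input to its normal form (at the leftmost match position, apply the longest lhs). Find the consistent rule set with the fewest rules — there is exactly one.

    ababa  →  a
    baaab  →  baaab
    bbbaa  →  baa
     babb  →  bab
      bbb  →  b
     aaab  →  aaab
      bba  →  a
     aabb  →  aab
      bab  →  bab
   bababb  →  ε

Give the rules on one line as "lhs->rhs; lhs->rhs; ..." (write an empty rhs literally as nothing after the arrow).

  | ababa => bba => a
  | baaab
  | bbbaa => baa
  | babb => bab

aba->b; abb->ab; bb->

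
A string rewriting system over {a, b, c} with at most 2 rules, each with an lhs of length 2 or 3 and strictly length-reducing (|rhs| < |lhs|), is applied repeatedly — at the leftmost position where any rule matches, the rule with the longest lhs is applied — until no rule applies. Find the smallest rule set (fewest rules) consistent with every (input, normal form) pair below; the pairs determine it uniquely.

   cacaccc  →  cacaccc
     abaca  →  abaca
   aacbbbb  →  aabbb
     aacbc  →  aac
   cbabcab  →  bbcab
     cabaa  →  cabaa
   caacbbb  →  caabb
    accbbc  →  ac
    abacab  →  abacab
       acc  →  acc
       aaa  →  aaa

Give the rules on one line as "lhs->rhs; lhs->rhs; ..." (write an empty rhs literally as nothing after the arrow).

  | cacaccc
  | abaca
  | aacbbbb => aabbb
  | aacbc => aac

cb->; cba->b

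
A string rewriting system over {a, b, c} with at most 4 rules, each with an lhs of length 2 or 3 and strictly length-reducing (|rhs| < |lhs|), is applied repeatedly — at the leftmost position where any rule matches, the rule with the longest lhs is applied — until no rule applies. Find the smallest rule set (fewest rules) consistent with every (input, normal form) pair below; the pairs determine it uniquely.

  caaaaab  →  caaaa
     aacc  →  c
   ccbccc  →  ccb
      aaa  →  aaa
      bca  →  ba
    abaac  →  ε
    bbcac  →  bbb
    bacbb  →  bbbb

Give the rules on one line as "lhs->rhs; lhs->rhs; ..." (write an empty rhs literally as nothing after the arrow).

  | caaaaab => caaaa
  | aacc => abc => c
  | ccbccc => ccbcc => ccbc => ccb
  | aaa

ab->; ac->b; bc->b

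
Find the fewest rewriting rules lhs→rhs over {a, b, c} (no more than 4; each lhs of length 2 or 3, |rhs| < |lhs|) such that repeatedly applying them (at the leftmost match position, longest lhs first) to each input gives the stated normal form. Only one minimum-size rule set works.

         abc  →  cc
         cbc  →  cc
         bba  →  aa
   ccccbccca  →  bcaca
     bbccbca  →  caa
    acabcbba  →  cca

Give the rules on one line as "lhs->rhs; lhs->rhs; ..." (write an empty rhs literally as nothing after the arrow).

ab->c; bb->a; cb->c; ccc->ba

  | abc => cc
  | cbc => cc
  | bba => aa
  | ccccbccca => bacbccca => bacccca => babaca => bcaca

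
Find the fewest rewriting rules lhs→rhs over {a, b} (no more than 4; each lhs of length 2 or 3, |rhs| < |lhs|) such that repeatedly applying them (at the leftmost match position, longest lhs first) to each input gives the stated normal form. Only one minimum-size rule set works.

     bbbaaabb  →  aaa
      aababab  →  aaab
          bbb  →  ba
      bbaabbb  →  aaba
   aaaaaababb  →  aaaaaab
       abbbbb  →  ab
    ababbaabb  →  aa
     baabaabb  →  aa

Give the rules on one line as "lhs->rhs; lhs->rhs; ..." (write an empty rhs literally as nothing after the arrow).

  | bbbaaabb => baaaabb => aaabb => aaa
  | aababab => aaab
  | bbb => ba
  | bbaabbb => aabbb => aaba

baa->a; bab->; bb->; bbb->ba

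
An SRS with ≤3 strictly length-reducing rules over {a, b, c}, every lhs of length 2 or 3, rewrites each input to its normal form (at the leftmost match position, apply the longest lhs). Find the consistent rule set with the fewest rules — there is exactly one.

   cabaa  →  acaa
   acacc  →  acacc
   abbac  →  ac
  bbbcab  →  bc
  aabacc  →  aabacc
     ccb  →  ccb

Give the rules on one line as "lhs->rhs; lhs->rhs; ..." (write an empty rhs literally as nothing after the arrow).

  | cabaa => acaa
  | acacc
  | abbac => ac
  | bbbcab => bbbac => bc

bba->; cab->ac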